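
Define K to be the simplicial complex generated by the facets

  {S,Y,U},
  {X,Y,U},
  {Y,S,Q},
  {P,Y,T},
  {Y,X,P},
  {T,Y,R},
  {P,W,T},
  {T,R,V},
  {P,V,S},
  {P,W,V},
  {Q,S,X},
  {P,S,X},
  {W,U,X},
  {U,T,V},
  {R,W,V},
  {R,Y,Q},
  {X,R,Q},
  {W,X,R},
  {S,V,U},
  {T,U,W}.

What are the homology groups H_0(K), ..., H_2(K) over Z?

Order the vertices as P < Q < R < S < T < U < V < W < X < Y. Listing each simplex with vertices in this order, K has dimension 2 with simplices:

  0-simplices (10): P, Q, R, S, T, U, V, W, X, Y
  1-simplices (30): PS, PT, PV, PW, PX, PY, QR, QS, QX, QY, RT, RV, RW, RX, RY, SU, SV, SX, SY, TU, TV, TW, TY, UV, UW, UX, UY, VW, WX, XY
  2-simplices (20): PSV, PSX, PTW, PTY, PVW, PXY, QRX, QRY, QSX, QSY, RTV, RTY, RVW, RWX, SUV, SUY, TUV, TUW, UWX, UXY

giving chain groups C_0 ≅ Z^10, C_1 ≅ Z^30, C_2 ≅ Z^20.

Boundary ∂_1: C_1 → C_0 sends each edge [p,q] (with p < q) to q − p.
As a 10×30 matrix over Z this has rank 9, with invariant factors (1,1,1,1,1,1,1,1,1).

∂_2: C_2 → C_1 maps a triangle to the signed sum of its edges. For instance
  ∂QSY = SY − QY + QS,
  ∂RWX = WX − RX + RW.
The 30×20 boundary matrix has rank 20 and Smith normal form diag(1,1,1,1,1,1,1,1,1,1,1,1,1,1,1,1,1,1,1,2).

Now H_k = ker ∂_k / im ∂_{k+1}, so:

  H_0: rank C_0 − rank ∂_1 = 10 − 9 = 1, and the invariant factors of ∂_1 are all 1, so H_0 ≅ Z.
  H_1: rank ker ∂_1 − rank ∂_2 = (30 − 9) − 20 = 1, and ∂_2 has invariant factor 2 > 1, so H_1 ≅ Z ⊕ Z/2Z.
  H_2: rank ker ∂_2 − rank ∂_3 = (20 − 20) − 0 = 0, and there is no ∂_3, so H_2 ≅ 0.

As a check, the Euler characteristic is 10 − 30 + 20 = 0, which agrees with 1 − 1 + 0 = 0.
(K is a triangulation of the Klein bottle.)

H_0 ≅ Z,  H_1 ≅ Z ⊕ Z/2Z,  H_2 = 0.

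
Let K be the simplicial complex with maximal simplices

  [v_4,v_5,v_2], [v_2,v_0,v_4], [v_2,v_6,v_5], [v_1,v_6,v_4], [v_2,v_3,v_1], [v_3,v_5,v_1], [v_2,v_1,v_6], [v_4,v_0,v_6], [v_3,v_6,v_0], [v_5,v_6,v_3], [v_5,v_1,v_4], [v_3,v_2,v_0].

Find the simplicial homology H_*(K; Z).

H_0 = Z,  H_1 = Z/2,  H_2 = 0.

We work with the vertex ordering v_0 < v_1 < v_2 < v_3 < v_4 < v_5 < v_6. The simplices of K, each written with vertices in increasing order, are:

  0-simplices (7): [v_0], [v_1], [v_2], [v_3], [v_4], [v_5], [v_6]
  1-simplices (18): (18 of them)
  2-simplices (12): (12 of them)

Hence C_0 ≅ Z^7, C_1 ≅ Z^18, C_2 ≅ Z^12.

∂_1: C_1 → C_0 sends each edge [p,q] (with p < q) to q − p. For instance
  ∂[v_5,v_6] = [v_6] − [v_5].
As a 7×18 matrix over Z this has rank 6, with invariant factors (1,1,1,1,1,1).

Boundary ∂_2: C_2 → C_1 maps a triangle to the signed sum of its edges. For instance
  ∂[v_0,v_3,v_6] = [v_3,v_6] − [v_0,v_6] + [v_0,v_3],
  ∂[v_3,v_5,v_6] = [v_5,v_6] − [v_3,v_6] + [v_3,v_5].
The resulting 18×12 matrix has rank 12, and its Smith normal form has invariant factors (1,1,1,1,1,1,1,1,1,1,1,2).

Computing H_k = (kernel of ∂_k) / (image of ∂_{k+1}):

  H_0: rank C_0 − rank ∂_1 = 7 − 6 = 1, and the invariant factors of ∂_1 are all 1, so H_0 = Z.
  H_1: rank ker ∂_1 − rank ∂_2 = (18 − 6) − 12 = 0, and ∂_2 has invariant factor 2 > 1, so H_1 = Z/2.
  H_2: rank ker ∂_2 − rank ∂_3 = (12 − 12) − 0 = 0, and there is no ∂_3, so H_2 = 0.

As a check, the Euler characteristic is 7 − 18 + 12 = 1, which agrees with 1 − 0 + 0 = 1.
(K is a triangulation of the real projective plane RP^2.)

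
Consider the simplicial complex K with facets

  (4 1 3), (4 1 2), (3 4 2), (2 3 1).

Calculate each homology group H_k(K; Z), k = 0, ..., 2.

H_0 = Z,  H_1 = 0,  H_2 = Z.

We work with the vertex ordering 1 < 2 < 3 < 4. The simplices of K, each written with vertices in increasing order, are:

  0-simplices (4): [1], [2], [3], [4]
  1-simplices (6): [1,2], [1,3], [1,4], [2,3], [2,4], [3,4]
  2-simplices (4): [1,2,3], [1,2,4], [1,3,4], [2,3,4]

Hence C_0 ≅ Z^4, C_1 ≅ Z^6, C_2 ≅ Z^4.

Boundary ∂_1: C_1 → C_0 sends each edge [p,q] (with p < q) to q − p. For instance
  ∂[1,4] = [4] − [1].
The resulting 4×6 matrix has rank 3, and its Smith normal form has invariant factors (1,1,1).

∂_2: C_2 → C_1 maps a triangle to the signed sum of its edges. For instance
  ∂[1,2,3] = [2,3] − [1,3] + [1,2],
  ∂[1,3,4] = [3,4] − [1,4] + [1,3].
As a 6×4 matrix over Z this has rank 3, with invariant factors (1,1,1).

Computing H_k = (kernel of ∂_k) / (image of ∂_{k+1}):

  H_0: rank C_0 − rank ∂_1 = 4 − 3 = 1, and the invariant factors of ∂_1 are all 1, so H_0 ≅ Z.
  H_1: rank ker ∂_1 − rank ∂_2 = (6 − 3) − 3 = 0, and the invariant factors of ∂_2 are all 1, so H_1 ≅ 0.
  H_2: rank ker ∂_2 − rank ∂_3 = (4 − 3) − 0 = 1, and there is no ∂_3, so H_2 ≅ Z.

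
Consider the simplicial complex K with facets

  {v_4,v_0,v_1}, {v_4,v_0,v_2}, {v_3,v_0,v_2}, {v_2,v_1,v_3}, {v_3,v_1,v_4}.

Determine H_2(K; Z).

H_2 ≅ 0.

Order the vertices as v_0 < v_1 < v_2 < v_3 < v_4. Listing each simplex with vertices in this order, K has dimension 2 with simplices:

  0-simplices (5): [v_0], [v_1], [v_2], [v_3], [v_4]
  1-simplices (10): [v_0,v_1], [v_0,v_2], [v_0,v_3], [v_0,v_4], [v_1,v_2], [v_1,v_3], [v_1,v_4], [v_2,v_3], [v_2,v_4], [v_3,v_4]
  2-simplices (5): [v_0,v_1,v_4], [v_0,v_2,v_3], [v_0,v_2,v_4], [v_1,v_2,v_3], [v_1,v_3,v_4]

giving chain groups C_0 ≅ Z^5, C_1 ≅ Z^10, C_2 ≅ Z^5.

Boundary ∂_1: C_1 → C_0 sends each edge [p,q] (with p < q) to q − p. For instance
  ∂[v_1,v_4] = [v_4] − [v_1].
This gives a 5×10 integer matrix of rank 4; reducing to Smith normal form yields diagonal entries (1,1,1,1).

The boundary map ∂_2: C_2 → C_1 acts by ∂[p,q,r] = [q,r] − [p,r] + [p,q]. For instance
  ∂[v_1,v_2,v_3] = [v_2,v_3] − [v_1,v_3] + [v_1,v_2],
  ∂[v_0,v_1,v_4] = [v_1,v_4] − [v_0,v_4] + [v_0,v_1].
As a 10×5 matrix over Z this has rank 5, with invariant factors (1,1,1,1,1).

Reading off H_k = ker ∂_k / im ∂_{k+1}:

  H_2: rank ker ∂_2 − rank ∂_3 = (5 − 5) − 0 = 0, and there is no ∂_3, so H_2 = 0.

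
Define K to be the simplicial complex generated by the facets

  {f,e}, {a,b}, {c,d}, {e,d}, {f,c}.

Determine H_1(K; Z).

H_1 = Z.

Fix the vertex order a < b < c < d < e < f and write every simplex with vertices in increasing order. Then dim K = 1 and the simplices of K are:

  0-simplices (6): a, b, c, d, e, f
  1-simplices (5): ab, cd, cf, de, ef

Hence C_0 ≅ Z^6, C_1 ≅ Z^5.

The boundary map ∂_1: C_1 → C_0 maps an edge to its endpoints' difference, ∂[p,q] = q − p. For instance
  ∂de = e − d.
The 6×5 boundary matrix has rank 4 and Smith normal form diag(1,1,1,1).

Now H_k = ker ∂_k / im ∂_{k+1}, so:

  H_1: rank ker ∂_1 − rank ∂_2 = (5 − 4) − 0 = 1, and there is no ∂_2, so H_1 = Z.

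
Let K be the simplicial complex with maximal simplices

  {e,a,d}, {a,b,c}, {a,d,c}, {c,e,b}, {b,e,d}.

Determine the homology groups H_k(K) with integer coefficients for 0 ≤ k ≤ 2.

We work with the vertex ordering a < b < c < d < e. The simplices of K, each written with vertices in increasing order, are:

  0-simplices (5): a, b, c, d, e
  1-simplices (10): ab, ac, ad, ae, bc, bd, be, cd, ce, de
  2-simplices (5): abc, acd, ade, bce, bde

giving chain groups C_0 ≅ Z^5, C_1 ≅ Z^10, C_2 ≅ Z^5.

∂_1: C_1 → C_0 is given by ∂[p,q] = [q] − [p]. For instance
  ∂be = e − b.
The resulting 5×10 matrix has rank 4, and its Smith normal form has invariant factors (1,1,1,1).

∂_2: C_2 → C_1 sends each 2-simplex [p,q,r] to [q,r] − [p,r] + [p,q]. For instance
  ∂acd = cd − ad + ac,
  ∂abc = bc − ac + ab.
As a 10×5 matrix over Z this has rank 5, with invariant factors (1,1,1,1,1).

Computing H_k = (kernel of ∂_k) / (image of ∂_{k+1}):

  H_0: rank C_0 − rank ∂_1 = 5 − 4 = 1, and the invariant factors of ∂_1 are all 1, so H_0 = Z.
  H_1: rank ker ∂_1 − rank ∂_2 = (10 − 4) − 5 = 1, and the invariant factors of ∂_2 are all 1, so H_1 = Z.
  H_2: rank ker ∂_2 − rank ∂_3 = (5 − 5) − 0 = 0, and there is no ∂_3, so H_2 = 0.

H_0 ≅ Z,  H_1 ≅ Z,  H_2 = 0.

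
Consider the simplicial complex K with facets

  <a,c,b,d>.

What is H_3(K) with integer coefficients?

Fix the vertex order a < b < c < d and write every simplex with vertices in increasing order. Then dim K = 3 and the simplices of K are:

  0-simplices (4): a, b, c, d
  1-simplices (6): ab, ac, ad, bc, bd, cd
  2-simplices (4): abc, abd, acd, bcd
  3-simplices (1): abcd

Hence C_0 ≅ Z^4, C_1 ≅ Z^6, C_2 ≅ Z^4, C_3 ≅ Z^1.

The boundary map ∂_1: C_1 → C_0 sends each edge [p,q] (with p < q) to q − p. For instance
  ∂ad = d − a.
This gives a 4×6 integer matrix of rank 3; reducing to Smith normal form yields diagonal entries (1,1,1).

∂_2: C_2 → C_1 maps a triangle to the signed sum of its edges. For instance
  ∂bcd = cd − bd + bc,
  ∂acd = cd − ad + ac.
The resulting 6×4 matrix has rank 3, and its Smith normal form has invariant factors (1,1,1).

The boundary map ∂_3: C_3 → C_2 sends each 3-simplex σ to the alternating sum Σ_i (−1)^i (σ with its i-th vertex removed). For instance
  ∂abcd = bcd − acd + abd − abc.
As a 4×1 matrix over Z this has rank 1, with invariant factors (1).

Computing H_k = (kernel of ∂_k) / (image of ∂_{k+1}):

  H_3: rank ker ∂_3 − rank ∂_4 = (1 − 1) − 0 = 0, and there is no ∂_4, so H_3 = 0.

(K is a triangulation of the 3-simplex.)

H_3 = 0.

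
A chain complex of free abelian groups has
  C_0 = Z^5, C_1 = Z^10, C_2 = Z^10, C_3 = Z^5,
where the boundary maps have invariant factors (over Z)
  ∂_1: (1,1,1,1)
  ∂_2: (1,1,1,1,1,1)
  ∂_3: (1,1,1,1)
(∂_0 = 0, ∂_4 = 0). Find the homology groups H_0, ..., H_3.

H_0 ≅ Z,  H_1 = 0,  H_2 = 0,  H_3 ≅ Z.

H_0: b_0 = 5 − 0 − 4 = 1; torsion from ∂_1 factors > 1: none. So H_0 ≅ Z.
H_1: b_1 = 10 − 4 − 6 = 0; torsion from ∂_2 factors > 1: none. So H_1 ≅ 0.
H_2: b_2 = 10 − 6 − 4 = 0; torsion from ∂_3 factors > 1: none. So H_2 ≅ 0.
H_3: b_3 = 5 − 4 − 0 = 1; torsion from ∂_4 factors > 1: none. So H_3 ≅ Z.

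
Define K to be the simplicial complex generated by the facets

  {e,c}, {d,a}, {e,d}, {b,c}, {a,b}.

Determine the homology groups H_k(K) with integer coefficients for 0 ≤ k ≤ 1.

H_0 = Z,  H_1 = Z.

Order the vertices as a < b < c < d < e. Listing each simplex with vertices in this order, K has dimension 1 with simplices:

  0-simplices (5): a, b, c, d, e
  1-simplices (5): ab, ad, bc, ce, de

giving chain groups C_0 ≅ Z^5, C_1 ≅ Z^5.

∂_1: C_1 → C_0 sends each edge [p,q] (with p < q) to q − p. For instance
  ∂de = e − d.
The resulting 5×5 matrix has rank 4, and its Smith normal form has invariant factors (1,1,1,1).

Reading off H_k = ker ∂_k / im ∂_{k+1}:

  H_0: rank C_0 − rank ∂_1 = 5 − 4 = 1, and the invariant factors of ∂_1 are all 1, so H_0 ≅ Z.
  H_1: rank ker ∂_1 − rank ∂_2 = (5 − 4) − 0 = 1, and there is no ∂_2, so H_1 ≅ Z.

As a check, the Euler characteristic is 5 − 5 = 0, which agrees with 1 − 1 = 0.
(K is a triangulation of the circle S^1.)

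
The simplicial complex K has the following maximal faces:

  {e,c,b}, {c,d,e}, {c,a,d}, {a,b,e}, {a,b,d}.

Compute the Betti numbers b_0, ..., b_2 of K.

b_0 = 1, b_1 = 1, b_2 = 0.

Take the total order a < b < c < d < e on the vertex set. Then K (dimension 2) consists of the simplices:

  0-simplices (5): a, b, c, d, e
  1-simplices (10): ab, ac, ad, ae, bc, bd, be, cd, ce, de
  2-simplices (5): abd, abe, acd, bce, cde

giving chain groups C_0 ≅ Z^5, C_1 ≅ Z^10, C_2 ≅ Z^5.

∂_1: C_1 → C_0 maps an edge to its endpoints' difference, ∂[p,q] = q − p.
This gives a 5×10 integer matrix of rank 4; reducing to Smith normal form yields diagonal entries (1,1,1,1).

The boundary map ∂_2: C_2 → C_1 sends each 2-simplex [p,q,r] to [q,r] − [p,r] + [p,q]. For instance
  ∂cde = de − ce + cd,
  ∂abe = be − ae + ab.
This gives a 10×5 integer matrix of rank 5; reducing to Smith normal form yields diagonal entries (1,1,1,1,1).

Reading off H_k = ker ∂_k / im ∂_{k+1}:

  H_0: rank C_0 − rank ∂_1 = 5 − 4 = 1, and the invariant factors of ∂_1 are all 1, so H_0 ≅ Z.
  H_1: rank ker ∂_1 − rank ∂_2 = (10 − 4) − 5 = 1, and the invariant factors of ∂_2 are all 1, so H_1 ≅ Z.
  H_2: rank ker ∂_2 − rank ∂_3 = (5 − 5) − 0 = 0, and there is no ∂_3, so H_2 ≅ 0.

(K is a triangulation of the Möbius band.)

Hence the Betti numbers are b_0 = 1, b_1 = 1, b_2 = 0.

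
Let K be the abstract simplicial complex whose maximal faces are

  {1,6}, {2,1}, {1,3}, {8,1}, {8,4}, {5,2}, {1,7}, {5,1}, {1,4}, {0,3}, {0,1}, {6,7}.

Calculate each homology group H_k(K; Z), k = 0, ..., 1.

H_0 ≅ Z,  H_1 ≅ Z^4.

Take the total order 0 < 1 < 2 < 3 < 4 < 5 < 6 < 7 < 8 on the vertex set. Then K (dimension 1) consists of the simplices:

  0-simplices (9): [0], [1], [2], [3], [4], [5], [6], [7], [8]
  1-simplices (12): [0,1], [0,3], [1,2], [1,3], [1,4], [1,5], [1,6], [1,7], [1,8], [2,5], [4,8], [6,7]

Hence C_0 ≅ Z^9, C_1 ≅ Z^12.

∂_1: C_1 → C_0 sends each edge [p,q] (with p < q) to q − p. For instance
  ∂[0,1] = [1] − [0].
As a 9×12 matrix over Z this has rank 8, with invariant factors (1,1,1,1,1,1,1,1).

From H_k ≅ ker(∂_k) / im(∂_{k+1}) we obtain:

  H_0: rank C_0 − rank ∂_1 = 9 − 8 = 1, and the invariant factors of ∂_1 are all 1, so H_0 ≅ Z.
  H_1: rank ker ∂_1 − rank ∂_2 = (12 − 8) − 0 = 4, and there is no ∂_2, so H_1 ≅ Z^4.

(K is a triangulation of a wedge of 4 circles.)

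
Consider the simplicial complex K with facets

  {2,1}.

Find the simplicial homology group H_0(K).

Take the total order 1 < 2 on the vertex set. Then K (dimension 1) consists of the simplices:

  0-simplices (2): [1], [2]
  1-simplices (1): [1,2]

Hence C_0 ≅ Z^2, C_1 ≅ Z^1.

∂_1: C_1 → C_0 is given by ∂[p,q] = [q] − [p]. For instance
  ∂[1,2] = [2] − [1].
This gives a 2×1 integer matrix of rank 1; reducing to Smith normal form yields diagonal entries (1).

Computing H_k = (kernel of ∂_k) / (image of ∂_{k+1}):

  H_0: rank C_0 − rank ∂_1 = 2 − 1 = 1, and the invariant factors of ∂_1 are all 1, so H_0 = Z.

H_0 ≅ Z.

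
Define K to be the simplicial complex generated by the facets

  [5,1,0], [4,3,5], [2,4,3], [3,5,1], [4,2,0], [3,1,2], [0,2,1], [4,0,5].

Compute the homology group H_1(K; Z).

We work with the vertex ordering 0 < 1 < 2 < 3 < 4 < 5. The simplices of K, each written with vertices in increasing order, are:

  0-simplices (6): [0], [1], [2], [3], [4], [5]
  1-simplices (12): [0,1], [0,2], [0,4], [0,5], [1,2], [1,3], [1,5], [2,3], [2,4], [3,4], [3,5], [4,5]
  2-simplices (8): [0,1,2], [0,1,5], [0,2,4], [0,4,5], [1,2,3], [1,3,5], [2,3,4], [3,4,5]

giving chain groups C_0 ≅ Z^6, C_1 ≅ Z^12, C_2 ≅ Z^8.

Boundary ∂_1: C_1 → C_0 sends each edge [p,q] (with p < q) to q − p. For instance
  ∂[0,4] = [4] − [0].
This gives a 6×12 integer matrix of rank 5; reducing to Smith normal form yields diagonal entries (1,1,1,1,1).

∂_2: C_2 → C_1 acts by ∂[p,q,r] = [q,r] − [p,r] + [p,q]. For instance
  ∂[0,1,5] = [1,5] − [0,5] + [0,1],
  ∂[0,4,5] = [4,5] − [0,5] + [0,4].
The resulting 12×8 matrix has rank 7, and its Smith normal form has invariant factors (1,1,1,1,1,1,1).

Now H_k = ker ∂_k / im ∂_{k+1}, so:

  H_1: rank ker ∂_1 − rank ∂_2 = (12 − 5) − 7 = 0, and the invariant factors of ∂_2 are all 1, so H_1 = 0.

H_1 ≅ 0.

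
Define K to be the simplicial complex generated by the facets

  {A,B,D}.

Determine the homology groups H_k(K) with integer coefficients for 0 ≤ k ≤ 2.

Order the vertices as A < B < D. Listing each simplex with vertices in this order, K has dimension 2 with simplices:

  0-simplices (3): A, B, D
  1-simplices (3): AB, AD, BD
  2-simplices (1): ABD

giving chain groups C_0 ≅ Z^3, C_1 ≅ Z^3, C_2 ≅ Z^1.

∂_1: C_1 → C_0 is given by ∂[p,q] = [q] − [p].
The resulting 3×3 matrix has rank 2, and its Smith normal form has invariant factors (1,1).

Boundary ∂_2: C_2 → C_1 maps a triangle to the signed sum of its edges. For instance
  ∂ABD = BD − AD + AB.
As a 3×1 matrix over Z this has rank 1, with invariant factors (1).

Reading off H_k = ker ∂_k / im ∂_{k+1}:

  H_0: rank C_0 − rank ∂_1 = 3 − 2 = 1, and the invariant factors of ∂_1 are all 1, so H_0 ≅ Z.
  H_1: rank ker ∂_1 − rank ∂_2 = (3 − 2) − 1 = 0, and the invariant factors of ∂_2 are all 1, so H_1 ≅ 0.
  H_2: rank ker ∂_2 − rank ∂_3 = (1 − 1) − 0 = 0, and there is no ∂_3, so H_2 ≅ 0.

As a check, the Euler characteristic is 3 − 3 + 1 = 1, which agrees with 1 − 0 + 0 = 1.

H_0 = Z,  H_1 = 0,  H_2 = 0.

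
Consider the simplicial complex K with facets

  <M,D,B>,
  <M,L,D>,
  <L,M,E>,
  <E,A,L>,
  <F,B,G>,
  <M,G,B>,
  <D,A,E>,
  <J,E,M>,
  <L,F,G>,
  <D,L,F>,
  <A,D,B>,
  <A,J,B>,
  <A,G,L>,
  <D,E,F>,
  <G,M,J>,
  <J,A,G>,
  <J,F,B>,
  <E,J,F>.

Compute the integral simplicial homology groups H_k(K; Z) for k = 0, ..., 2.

K has 9 vertices, 27 edges, 18 triangles.
rank ∂_0 = 0, rank ∂_1 = 8 ⇒ b_0 = 9 − 0 − 8 = 1; all invariant factors of ∂_1 are 1 so no torsion. So H_0 ≅ Z.
rank ∂_1 = 8, rank ∂_2 = 18 ⇒ b_1 = 27 − 8 − 18 = 1; ∂_2 has invariant factor(s) [2] giving torsion. So H_1 ≅ Z ⊕ Z_2.
rank ∂_2 = 18, rank ∂_3 = 0 ⇒ b_2 = 18 − 18 − 0 = 0. So H_2 ≅ 0.

H_0 ≅ Z,  H_1 ≅ Z ⊕ Z_2,  H_2 = 0.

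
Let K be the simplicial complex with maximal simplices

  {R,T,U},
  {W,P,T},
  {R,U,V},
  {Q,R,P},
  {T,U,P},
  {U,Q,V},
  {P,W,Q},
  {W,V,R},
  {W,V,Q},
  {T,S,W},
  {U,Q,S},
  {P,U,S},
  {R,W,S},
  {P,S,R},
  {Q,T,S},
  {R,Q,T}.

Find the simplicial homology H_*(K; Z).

H_0 = Z,  H_1 = Z^2,  H_2 = Z.

Take the total order P < Q < R < S < T < U < V < W on the vertex set. Then K (dimension 2) consists of the simplices:

  0-simplices (8): P, Q, R, S, T, U, V, W
  1-simplices (24): PQ, PR, PS, PT, PU, PW, QR, QS, QT, QU, QV, QW, RS, RT, RU, RV, RW, ST, SU, SW, TU, TW, UV, VW
  2-simplices (16): PQR, PQW, PRS, PSU, PTU, PTW, QRT, QST, QSU, QUV, QVW, RSW, RTU, RUV, RVW, STW

giving chain groups C_0 ≅ Z^8, C_1 ≅ Z^24, C_2 ≅ Z^16.

The boundary map ∂_1: C_1 → C_0 sends each edge [p,q] (with p < q) to q − p. For instance
  ∂RW = W − R.
As a 8×24 matrix over Z this has rank 7, with invariant factors (1,1,1,1,1,1,1).

The boundary map ∂_2: C_2 → C_1 sends each 2-simplex [p,q,r] to [q,r] − [p,r] + [p,q]. For instance
  ∂PQW = QW − PW + PQ,
  ∂PQR = QR − PR + PQ.
The 24×16 boundary matrix has rank 15 and Smith normal form diag(1,1,1,1,1,1,1,1,1,1,1,1,1,1,1).

Computing H_k = (kernel of ∂_k) / (image of ∂_{k+1}):

  H_0: rank C_0 − rank ∂_1 = 8 − 7 = 1, and the invariant factors of ∂_1 are all 1, so H_0 = Z.
  H_1: rank ker ∂_1 − rank ∂_2 = (24 − 7) − 15 = 2, and the invariant factors of ∂_2 are all 1, so H_1 = Z^2.
  H_2: rank ker ∂_2 − rank ∂_3 = (16 − 15) − 0 = 1, and there is no ∂_3, so H_2 = Z.

As a check, the Euler characteristic is 8 − 24 + 16 = 0, which agrees with 1 − 2 + 1 = 0.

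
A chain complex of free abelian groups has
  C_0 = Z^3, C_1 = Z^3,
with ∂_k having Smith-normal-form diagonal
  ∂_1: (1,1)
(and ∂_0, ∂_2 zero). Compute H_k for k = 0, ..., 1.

H_0: b_0 = 3 − 0 − 2 = 1; torsion from ∂_1 factors > 1: none. So H_0 ≅ Z.
H_1: b_1 = 3 − 2 − 0 = 1; torsion from ∂_2 factors > 1: none. So H_1 ≅ Z.

H_0 ≅ Z,  H_1 ≅ Z.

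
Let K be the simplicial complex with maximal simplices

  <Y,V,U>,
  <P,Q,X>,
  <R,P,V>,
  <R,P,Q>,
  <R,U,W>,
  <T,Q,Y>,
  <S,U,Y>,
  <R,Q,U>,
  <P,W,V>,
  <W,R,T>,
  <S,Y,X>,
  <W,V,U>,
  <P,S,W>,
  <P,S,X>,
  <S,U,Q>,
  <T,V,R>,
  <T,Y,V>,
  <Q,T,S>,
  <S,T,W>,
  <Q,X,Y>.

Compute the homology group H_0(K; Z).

H_0 = Z.

K has 10 vertices, 30 edges, 20 triangles.
rank ∂_0 = 0, rank ∂_1 = 9 ⇒ b_0 = 10 − 0 − 9 = 1; all invariant factors of ∂_1 are 1 so no torsion. So H_0 ≅ Z.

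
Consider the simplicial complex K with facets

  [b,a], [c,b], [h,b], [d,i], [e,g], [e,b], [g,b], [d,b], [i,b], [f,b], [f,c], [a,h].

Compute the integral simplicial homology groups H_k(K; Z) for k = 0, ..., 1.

Order the vertices as a < b < c < d < e < f < g < h < i. Listing each simplex with vertices in this order, K has dimension 1 with simplices:

  0-simplices (9): a, b, c, d, e, f, g, h, i
  1-simplices (12): ab, ah, bc, bd, be, bf, bg, bh, bi, cf, di, eg

so the chain groups are C_0 ≅ Z^9, C_1 ≅ Z^12.

Boundary ∂_1: C_1 → C_0 maps an edge to its endpoints' difference, ∂[p,q] = q − p.
The 9×12 boundary matrix has rank 8 and Smith normal form diag(1,1,1,1,1,1,1,1).

Reading off H_k = ker ∂_k / im ∂_{k+1}:

  H_0: rank C_0 − rank ∂_1 = 9 − 8 = 1, and the invariant factors of ∂_1 are all 1, so H_0 = Z.
  H_1: rank ker ∂_1 − rank ∂_2 = (12 − 8) − 0 = 4, and there is no ∂_2, so H_1 = Z^4.

H_0 ≅ Z,  H_1 ≅ Z^4.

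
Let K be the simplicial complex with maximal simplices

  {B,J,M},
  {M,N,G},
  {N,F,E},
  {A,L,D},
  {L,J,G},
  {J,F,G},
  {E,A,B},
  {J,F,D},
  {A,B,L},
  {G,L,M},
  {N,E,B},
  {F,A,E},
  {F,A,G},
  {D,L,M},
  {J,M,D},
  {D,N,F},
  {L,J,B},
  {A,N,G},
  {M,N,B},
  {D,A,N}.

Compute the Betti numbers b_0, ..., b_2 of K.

K has 10 vertices, 30 edges, 20 triangles.
rank ∂_0 = 0, rank ∂_1 = 9 ⇒ b_0 = 10 − 0 − 9 = 1; all invariant factors of ∂_1 are 1 so no torsion. So H_0 ≅ Z.
rank ∂_1 = 9, rank ∂_2 = 20 ⇒ b_1 = 30 − 9 − 20 = 1; ∂_2 has invariant factor(s) [2] giving torsion. So H_1 ≅ Z ⊕ Z_2.
rank ∂_2 = 20, rank ∂_3 = 0 ⇒ b_2 = 20 − 20 − 0 = 0. So H_2 ≅ 0.

b_0 = 1, b_1 = 1, b_2 = 0.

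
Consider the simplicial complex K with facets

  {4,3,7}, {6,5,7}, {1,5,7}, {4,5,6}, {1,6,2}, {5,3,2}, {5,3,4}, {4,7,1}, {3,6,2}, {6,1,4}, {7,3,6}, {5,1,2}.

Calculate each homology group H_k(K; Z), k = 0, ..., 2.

Fix the vertex order 1 < 2 < 3 < 4 < 5 < 6 < 7 and write every simplex with vertices in increasing order. Then dim K = 2 and the simplices of K are:

  0-simplices (7): [1], [2], [3], [4], [5], [6], [7]
  1-simplices (18): [1,2], [1,4], [1,5], [1,6], [1,7], [2,3], [2,5], [2,6], [3,4], [3,5], [3,6], [3,7], [4,5], [4,6], [4,7], [5,6], [5,7], [6,7]
  2-simplices (12): [1,2,5], [1,2,6], [1,4,6], [1,4,7], [1,5,7], [2,3,5], [2,3,6], [3,4,5], [3,4,7], [3,6,7], [4,5,6], [5,6,7]

giving chain groups C_0 ≅ Z^7, C_1 ≅ Z^18, C_2 ≅ Z^12.

∂_1: C_1 → C_0 maps an edge to its endpoints' difference, ∂[p,q] = q − p.
As a 7×18 matrix over Z this has rank 6, with invariant factors (1,1,1,1,1,1).

The boundary map ∂_2: C_2 → C_1 sends each 2-simplex [p,q,r] to [q,r] − [p,r] + [p,q]. For instance
  ∂[1,2,6] = [2,6] − [1,6] + [1,2],
  ∂[3,4,5] = [4,5] − [3,5] + [3,4].
As a 18×12 matrix over Z this has rank 12, with invariant factors (1,1,1,1,1,1,1,1,1,1,1,2).

Reading off H_k = ker ∂_k / im ∂_{k+1}:

  H_0: rank C_0 − rank ∂_1 = 7 − 6 = 1, and the invariant factors of ∂_1 are all 1, so H_0 = Z.
  H_1: rank ker ∂_1 − rank ∂_2 = (18 − 6) − 12 = 0, and ∂_2 has invariant factor 2 > 1, so H_1 = Z_2.
  H_2: rank ker ∂_2 − rank ∂_3 = (12 − 12) − 0 = 0, and there is no ∂_3, so H_2 = 0.

H_0 ≅ Z,  H_1 ≅ Z_2,  H_2 = 0.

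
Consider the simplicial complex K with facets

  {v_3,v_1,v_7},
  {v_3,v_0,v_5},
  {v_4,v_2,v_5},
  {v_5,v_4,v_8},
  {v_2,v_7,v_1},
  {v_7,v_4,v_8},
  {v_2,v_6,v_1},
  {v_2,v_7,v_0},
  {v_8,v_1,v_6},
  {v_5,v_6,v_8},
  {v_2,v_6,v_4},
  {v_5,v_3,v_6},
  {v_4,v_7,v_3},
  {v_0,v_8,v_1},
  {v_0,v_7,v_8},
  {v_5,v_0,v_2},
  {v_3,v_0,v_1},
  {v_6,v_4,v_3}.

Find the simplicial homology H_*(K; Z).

Fix the vertex order v_0 < v_1 < v_2 < v_3 < v_4 < v_5 < v_6 < v_7 < v_8 and write every simplex with vertices in increasing order. Then dim K = 2 and the simplices of K are:

  0-simplices (9): [v_0], [v_1], [v_2], [v_3], [v_4], [v_5], [v_6], [v_7], [v_8]
  1-simplices (27): (27 of them)
  2-simplices (18): (18 of them)

Hence C_0 ≅ Z^9, C_1 ≅ Z^27, C_2 ≅ Z^18.

Boundary ∂_1: C_1 → C_0 maps an edge to its endpoints' difference, ∂[p,q] = q − p.
The 9×27 boundary matrix has rank 8 and Smith normal form diag(1,1,1,1,1,1,1,1).

The boundary map ∂_2: C_2 → C_1 maps a triangle to the signed sum of its edges. For instance
  ∂[v_3,v_5,v_6] = [v_5,v_6] − [v_3,v_6] + [v_3,v_5],
  ∂[v_0,v_2,v_5] = [v_2,v_5] − [v_0,v_5] + [v_0,v_2].
This gives a 27×18 integer matrix of rank 18; reducing to Smith normal form yields diagonal entries (1,1,1,1,1,1,1,1,1,1,1,1,1,1,1,1,1,2).

From H_k ≅ ker(∂_k) / im(∂_{k+1}) we obtain:

  H_0: rank C_0 − rank ∂_1 = 9 − 8 = 1, and the invariant factors of ∂_1 are all 1, so H_0 ≅ Z.
  H_1: rank ker ∂_1 − rank ∂_2 = (27 − 8) − 18 = 1, and ∂_2 has invariant factor 2 > 1, so H_1 ≅ Z ⊕ Z/2Z.
  H_2: rank ker ∂_2 − rank ∂_3 = (18 − 18) − 0 = 0, and there is no ∂_3, so H_2 ≅ 0.

H_0 ≅ Z,  H_1 ≅ Z ⊕ Z/2Z,  H_2 = 0.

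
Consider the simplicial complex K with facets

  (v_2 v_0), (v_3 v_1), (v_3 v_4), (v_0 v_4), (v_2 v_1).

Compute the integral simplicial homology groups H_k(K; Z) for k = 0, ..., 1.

H_0 ≅ Z,  H_1 ≅ Z.

K has 5 vertices, 5 edges.
rank ∂_0 = 0, rank ∂_1 = 4 ⇒ b_0 = 5 − 0 − 4 = 1; all invariant factors of ∂_1 are 1 so no torsion. So H_0 ≅ Z.
rank ∂_1 = 4, rank ∂_2 = 0 ⇒ b_1 = 5 − 4 − 0 = 1. So H_1 ≅ Z.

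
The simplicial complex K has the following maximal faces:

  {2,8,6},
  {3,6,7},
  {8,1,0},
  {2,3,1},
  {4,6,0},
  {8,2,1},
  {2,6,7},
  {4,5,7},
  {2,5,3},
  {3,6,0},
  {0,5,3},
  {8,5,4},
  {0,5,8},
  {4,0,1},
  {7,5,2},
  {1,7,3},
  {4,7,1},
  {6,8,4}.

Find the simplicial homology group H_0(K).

Take the total order 0 < 1 < 2 < 3 < 4 < 5 < 6 < 7 < 8 on the vertex set. Then K (dimension 2) consists of the simplices:

  0-simplices (9): [0], [1], [2], [3], [4], [5], [6], [7], [8]
  1-simplices (27): (27 of them)
  2-simplices (18): [0,1,4], [0,1,8], [0,3,5], [0,3,6], [0,4,6], [0,5,8], [1,2,3], [1,2,8], [1,3,7], [1,4,7], [2,3,5], [2,5,7], [2,6,7], [2,6,8], [3,6,7], [4,5,7], [4,5,8], [4,6,8]

Hence C_0 ≅ Z^9, C_1 ≅ Z^27, C_2 ≅ Z^18.

The boundary map ∂_1: C_1 → C_0 maps an edge to its endpoints' difference, ∂[p,q] = q − p. For instance
  ∂[3,5] = [5] − [3].
The 9×27 boundary matrix has rank 8 and Smith normal form diag(1,1,1,1,1,1,1,1).

Boundary ∂_2: C_2 → C_1 sends each 2-simplex [p,q,r] to [q,r] − [p,r] + [p,q]. For instance
  ∂[3,6,7] = [6,7] − [3,7] + [3,6],
  ∂[4,6,8] = [6,8] − [4,8] + [4,6].
The resulting 27×18 matrix has rank 18, and its Smith normal form has invariant factors (1,1,1,1,1,1,1,1,1,1,1,1,1,1,1,1,1,2).

Reading off H_k = ker ∂_k / im ∂_{k+1}:

  H_0: rank C_0 − rank ∂_1 = 9 − 8 = 1, and the invariant factors of ∂_1 are all 1, so H_0 ≅ Z.

H_0 = Z.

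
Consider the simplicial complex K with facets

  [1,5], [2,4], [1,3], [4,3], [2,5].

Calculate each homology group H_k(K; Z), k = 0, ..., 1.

Take the total order 1 < 2 < 3 < 4 < 5 on the vertex set. Then K (dimension 1) consists of the simplices:

  0-simplices (5): [1], [2], [3], [4], [5]
  1-simplices (5): [1,3], [1,5], [2,4], [2,5], [3,4]

so the chain groups are C_0 ≅ Z^5, C_1 ≅ Z^5.

Boundary ∂_1: C_1 → C_0 maps an edge to its endpoints' difference, ∂[p,q] = q − p. For instance
  ∂[2,4] = [4] − [2].
The 5×5 boundary matrix has rank 4 and Smith normal form diag(1,1,1,1).

Reading off H_k = ker ∂_k / im ∂_{k+1}:

  H_0: rank C_0 − rank ∂_1 = 5 − 4 = 1, and the invariant factors of ∂_1 are all 1, so H_0 = Z.
  H_1: rank ker ∂_1 − rank ∂_2 = (5 − 4) − 0 = 1, and there is no ∂_2, so H_1 = Z.

(K is a triangulation of the circle S^1.)

H_0 ≅ Z,  H_1 ≅ Z.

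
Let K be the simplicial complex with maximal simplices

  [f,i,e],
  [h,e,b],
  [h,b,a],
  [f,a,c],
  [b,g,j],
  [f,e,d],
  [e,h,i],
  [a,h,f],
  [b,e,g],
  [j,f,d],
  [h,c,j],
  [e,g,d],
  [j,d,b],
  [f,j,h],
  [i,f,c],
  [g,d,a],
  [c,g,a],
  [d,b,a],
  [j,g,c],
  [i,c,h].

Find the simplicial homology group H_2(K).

H_2 = 0.

Order the vertices as a < b < c < d < e < f < g < h < i < j. Listing each simplex with vertices in this order, K has dimension 2 with simplices:

  0-simplices (10): a, b, c, d, e, f, g, h, i, j
  1-simplices (30): ab, ac, ad, af, ag, ah, bd, be, bg, bh, bj, cf, cg, ch, ci, cj, de, df, dg, dj, ef, eg, eh, ei, fh, fi, fj, gj, hi, hj
  2-simplices (20): abd, abh, acf, acg, adg, afh, bdj, beg, beh, bgj, cfi, cgj, chi, chj, def, deg, dfj, efi, ehi, fhj

giving chain groups C_0 ≅ Z^10, C_1 ≅ Z^30, C_2 ≅ Z^20.

∂_1: C_1 → C_0 is given by ∂[p,q] = [q] − [p]. For instance
  ∂eg = g − e.
As a 10×30 matrix over Z this has rank 9, with invariant factors (1,1,1,1,1,1,1,1,1).

The boundary map ∂_2: C_2 → C_1 acts by ∂[p,q,r] = [q,r] − [p,r] + [p,q]. For instance
  ∂cgj = gj − cj + cg,
  ∂adg = dg − ag + ad.
The 30×20 boundary matrix has rank 20 and Smith normal form diag(1,1,1,1,1,1,1,1,1,1,1,1,1,1,1,1,1,1,1,2).

Now H_k = ker ∂_k / im ∂_{k+1}, so:

  H_2: rank ker ∂_2 − rank ∂_3 = (20 − 20) − 0 = 0, and there is no ∂_3, so H_2 = 0.

(K is a triangulation of the Klein bottle.)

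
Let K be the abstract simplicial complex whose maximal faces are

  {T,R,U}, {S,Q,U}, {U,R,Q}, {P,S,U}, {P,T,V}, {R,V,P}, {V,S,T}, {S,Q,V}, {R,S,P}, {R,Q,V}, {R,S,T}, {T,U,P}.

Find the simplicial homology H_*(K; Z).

H_0 = Z,  H_1 = Z/2,  H_2 = 0.

We work with the vertex ordering P < Q < R < S < T < U < V. The simplices of K, each written with vertices in increasing order, are:

  0-simplices (7): P, Q, R, S, T, U, V
  1-simplices (18): PR, PS, PT, PU, PV, QR, QS, QU, QV, RS, RT, RU, RV, ST, SU, SV, TU, TV
  2-simplices (12): PRS, PRV, PSU, PTU, PTV, QRU, QRV, QSU, QSV, RST, RTU, STV

Hence C_0 ≅ Z^7, C_1 ≅ Z^18, C_2 ≅ Z^12.

Boundary ∂_1: C_1 → C_0 is given by ∂[p,q] = [q] − [p].
This gives a 7×18 integer matrix of rank 6; reducing to Smith normal form yields diagonal entries (1,1,1,1,1,1).

Boundary ∂_2: C_2 → C_1 sends each 2-simplex [p,q,r] to [q,r] − [p,r] + [p,q]. For instance
  ∂PTU = TU − PU + PT,
  ∂PTV = TV − PV + PT.
The resulting 18×12 matrix has rank 12, and its Smith normal form has invariant factors (1,1,1,1,1,1,1,1,1,1,1,2).

Reading off H_k = ker ∂_k / im ∂_{k+1}:

  H_0: rank C_0 − rank ∂_1 = 7 − 6 = 1, and the invariant factors of ∂_1 are all 1, so H_0 = Z.
  H_1: rank ker ∂_1 − rank ∂_2 = (18 − 6) − 12 = 0, and ∂_2 has invariant factor 2 > 1, so H_1 = Z/2.
  H_2: rank ker ∂_2 − rank ∂_3 = (12 − 12) − 0 = 0, and there is no ∂_3, so H_2 = 0.

As a check, the Euler characteristic is 7 − 18 + 12 = 1, which agrees with 1 − 0 + 0 = 1.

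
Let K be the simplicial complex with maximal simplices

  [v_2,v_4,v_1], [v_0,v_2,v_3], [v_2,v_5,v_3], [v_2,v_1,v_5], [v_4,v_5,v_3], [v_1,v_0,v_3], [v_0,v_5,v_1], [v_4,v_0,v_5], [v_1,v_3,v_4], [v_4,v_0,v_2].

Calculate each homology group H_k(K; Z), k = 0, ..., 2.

Order the vertices as v_0 < v_1 < v_2 < v_3 < v_4 < v_5. Listing each simplex with vertices in this order, K has dimension 2 with simplices:

  0-simplices (6): [v_0], [v_1], [v_2], [v_3], [v_4], [v_5]
  1-simplices (15): (15 of them)
  2-simplices (10): [v_0,v_1,v_3], [v_0,v_1,v_5], [v_0,v_2,v_3], [v_0,v_2,v_4], [v_0,v_4,v_5], [v_1,v_2,v_4], [v_1,v_2,v_5], [v_1,v_3,v_4], [v_2,v_3,v_5], [v_3,v_4,v_5]

giving chain groups C_0 ≅ Z^6, C_1 ≅ Z^15, C_2 ≅ Z^10.

The boundary map ∂_1: C_1 → C_0 maps an edge to its endpoints' difference, ∂[p,q] = q − p. For instance
  ∂[v_1,v_3] = [v_3] − [v_1].
The 6×15 boundary matrix has rank 5 and Smith normal form diag(1,1,1,1,1).

Boundary ∂_2: C_2 → C_1 sends each 2-simplex [p,q,r] to [q,r] − [p,r] + [p,q]. For instance
  ∂[v_0,v_1,v_5] = [v_1,v_5] − [v_0,v_5] + [v_0,v_1],
  ∂[v_2,v_3,v_5] = [v_3,v_5] − [v_2,v_5] + [v_2,v_3].
As a 15×10 matrix over Z this has rank 10, with invariant factors (1,1,1,1,1,1,1,1,1,2).

Now H_k = ker ∂_k / im ∂_{k+1}, so:

  H_0: rank C_0 − rank ∂_1 = 6 − 5 = 1, and the invariant factors of ∂_1 are all 1, so H_0 ≅ Z.
  H_1: rank ker ∂_1 − rank ∂_2 = (15 − 5) − 10 = 0, and ∂_2 has invariant factor 2 > 1, so H_1 ≅ Z/2.
  H_2: rank ker ∂_2 − rank ∂_3 = (10 − 10) − 0 = 0, and there is no ∂_3, so H_2 ≅ 0.

As a check, the Euler characteristic is 6 − 15 + 10 = 1, which agrees with 1 − 0 + 0 = 1.

H_0 ≅ Z,  H_1 ≅ Z/2,  H_2 = 0.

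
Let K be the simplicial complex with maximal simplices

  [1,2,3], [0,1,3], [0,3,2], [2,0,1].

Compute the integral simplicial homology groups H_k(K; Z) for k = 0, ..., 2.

H_0 ≅ Z,  H_1 = 0,  H_2 ≅ Z.

Order the vertices as 0 < 1 < 2 < 3. Listing each simplex with vertices in this order, K has dimension 2 with simplices:

  0-simplices (4): [0], [1], [2], [3]
  1-simplices (6): [0,1], [0,2], [0,3], [1,2], [1,3], [2,3]
  2-simplices (4): [0,1,2], [0,1,3], [0,2,3], [1,2,3]

so the chain groups are C_0 ≅ Z^4, C_1 ≅ Z^6, C_2 ≅ Z^4.

∂_1: C_1 → C_0 sends each edge [p,q] (with p < q) to q − p.
This gives a 4×6 integer matrix of rank 3; reducing to Smith normal form yields diagonal entries (1,1,1).

Boundary ∂_2: C_2 → C_1 sends each 2-simplex [p,q,r] to [q,r] − [p,r] + [p,q]. For instance
  ∂[0,1,3] = [1,3] − [0,3] + [0,1],
  ∂[0,2,3] = [2,3] − [0,3] + [0,2].
The 6×4 boundary matrix has rank 3 and Smith normal form diag(1,1,1).

From H_k ≅ ker(∂_k) / im(∂_{k+1}) we obtain:

  H_0: rank C_0 − rank ∂_1 = 4 − 3 = 1, and the invariant factors of ∂_1 are all 1, so H_0 ≅ Z.
  H_1: rank ker ∂_1 − rank ∂_2 = (6 − 3) − 3 = 0, and the invariant factors of ∂_2 are all 1, so H_1 ≅ 0.
  H_2: rank ker ∂_2 − rank ∂_3 = (4 − 3) − 0 = 1, and there is no ∂_3, so H_2 ≅ Z.

(K is a triangulation of the 2-sphere S^2.)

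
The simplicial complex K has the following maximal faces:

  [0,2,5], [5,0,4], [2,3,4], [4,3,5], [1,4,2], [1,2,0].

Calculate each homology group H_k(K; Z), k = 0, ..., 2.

Take the total order 0 < 1 < 2 < 3 < 4 < 5 on the vertex set. Then K (dimension 2) consists of the simplices:

  0-simplices (6): [0], [1], [2], [3], [4], [5]
  1-simplices (12): [0,1], [0,2], [0,4], [0,5], [1,2], [1,4], [2,3], [2,4], [2,5], [3,4], [3,5], [4,5]
  2-simplices (6): [0,1,2], [0,2,5], [0,4,5], [1,2,4], [2,3,4], [3,4,5]

Hence C_0 ≅ Z^6, C_1 ≅ Z^12, C_2 ≅ Z^6.

The boundary map ∂_1: C_1 → C_0 is given by ∂[p,q] = [q] − [p].
This gives a 6×12 integer matrix of rank 5; reducing to Smith normal form yields diagonal entries (1,1,1,1,1).

∂_2: C_2 → C_1 maps a triangle to the signed sum of its edges. For instance
  ∂[3,4,5] = [4,5] − [3,5] + [3,4],
  ∂[0,1,2] = [1,2] − [0,2] + [0,1].
The resulting 12×6 matrix has rank 6, and its Smith normal form has invariant factors (1,1,1,1,1,1).

From H_k ≅ ker(∂_k) / im(∂_{k+1}) we obtain:

  H_0: rank C_0 − rank ∂_1 = 6 − 5 = 1, and the invariant factors of ∂_1 are all 1, so H_0 = Z.
  H_1: rank ker ∂_1 − rank ∂_2 = (12 − 5) − 6 = 1, and the invariant factors of ∂_2 are all 1, so H_1 = Z.
  H_2: rank ker ∂_2 − rank ∂_3 = (6 − 6) − 0 = 0, and there is no ∂_3, so H_2 = 0.

(K is a triangulation of the cylinder S^1 x I.)

H_0 = Z,  H_1 = Z,  H_2 = 0.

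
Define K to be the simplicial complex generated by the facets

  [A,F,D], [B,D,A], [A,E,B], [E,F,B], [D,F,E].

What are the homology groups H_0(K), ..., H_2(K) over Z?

H_0 ≅ Z,  H_1 ≅ Z,  H_2 = 0.

We work with the vertex ordering A < B < D < E < F. The simplices of K, each written with vertices in increasing order, are:

  0-simplices (5): A, B, D, E, F
  1-simplices (10): AB, AD, AE, AF, BD, BE, BF, DE, DF, EF
  2-simplices (5): ABD, ABE, ADF, BEF, DEF

giving chain groups C_0 ≅ Z^5, C_1 ≅ Z^10, C_2 ≅ Z^5.

The boundary map ∂_1: C_1 → C_0 maps an edge to its endpoints' difference, ∂[p,q] = q − p. For instance
  ∂DF = F − D.
The 5×10 boundary matrix has rank 4 and Smith normal form diag(1,1,1,1).

The boundary map ∂_2: C_2 → C_1 maps a triangle to the signed sum of its edges. For instance
  ∂ABE = BE − AE + AB,
  ∂ABD = BD − AD + AB.
The 10×5 boundary matrix has rank 5 and Smith normal form diag(1,1,1,1,1).

Computing H_k = (kernel of ∂_k) / (image of ∂_{k+1}):

  H_0: rank C_0 − rank ∂_1 = 5 − 4 = 1, and the invariant factors of ∂_1 are all 1, so H_0 ≅ Z.
  H_1: rank ker ∂_1 − rank ∂_2 = (10 − 4) − 5 = 1, and the invariant factors of ∂_2 are all 1, so H_1 ≅ Z.
  H_2: rank ker ∂_2 − rank ∂_3 = (5 − 5) − 0 = 0, and there is no ∂_3, so H_2 ≅ 0.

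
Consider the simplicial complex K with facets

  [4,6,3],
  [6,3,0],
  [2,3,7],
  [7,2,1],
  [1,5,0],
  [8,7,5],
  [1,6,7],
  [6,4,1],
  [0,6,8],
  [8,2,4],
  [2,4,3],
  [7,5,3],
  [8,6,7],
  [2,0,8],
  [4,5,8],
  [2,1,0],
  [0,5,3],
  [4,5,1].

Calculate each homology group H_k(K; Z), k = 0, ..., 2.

Take the total order 0 < 1 < 2 < 3 < 4 < 5 < 6 < 7 < 8 on the vertex set. Then K (dimension 2) consists of the simplices:

  0-simplices (9): [0], [1], [2], [3], [4], [5], [6], [7], [8]
  1-simplices (27): (27 of them)
  2-simplices (18): [0,1,2], [0,1,5], [0,2,8], [0,3,5], [0,3,6], [0,6,8], [1,2,7], [1,4,5], [1,4,6], [1,6,7], [2,3,4], [2,3,7], [2,4,8], [3,4,6], [3,5,7], [4,5,8], [5,7,8], [6,7,8]

giving chain groups C_0 ≅ Z^9, C_1 ≅ Z^27, C_2 ≅ Z^18.

The boundary map ∂_1: C_1 → C_0 maps an edge to its endpoints' difference, ∂[p,q] = q − p.
This gives a 9×27 integer matrix of rank 8; reducing to Smith normal form yields diagonal entries (1,1,1,1,1,1,1,1).

Boundary ∂_2: C_2 → C_1 sends each 2-simplex [p,q,r] to [q,r] − [p,r] + [p,q]. For instance
  ∂[0,2,8] = [2,8] − [0,8] + [0,2],
  ∂[2,3,7] = [3,7] − [2,7] + [2,3].
This gives a 27×18 integer matrix of rank 17; reducing to Smith normal form yields diagonal entries (1,1,1,1,1,1,1,1,1,1,1,1,1,1,1,1,1).

Now H_k = ker ∂_k / im ∂_{k+1}, so:

  H_0: rank C_0 − rank ∂_1 = 9 − 8 = 1, and the invariant factors of ∂_1 are all 1, so H_0 ≅ Z.
  H_1: rank ker ∂_1 − rank ∂_2 = (27 − 8) − 17 = 2, and the invariant factors of ∂_2 are all 1, so H_1 ≅ Z^2.
  H_2: rank ker ∂_2 − rank ∂_3 = (18 − 17) − 0 = 1, and there is no ∂_3, so H_2 ≅ Z.

As a check, the Euler characteristic is 9 − 27 + 18 = 0, which agrees with 1 − 2 + 1 = 0.

H_0 = Z,  H_1 = Z^2,  H_2 = Z.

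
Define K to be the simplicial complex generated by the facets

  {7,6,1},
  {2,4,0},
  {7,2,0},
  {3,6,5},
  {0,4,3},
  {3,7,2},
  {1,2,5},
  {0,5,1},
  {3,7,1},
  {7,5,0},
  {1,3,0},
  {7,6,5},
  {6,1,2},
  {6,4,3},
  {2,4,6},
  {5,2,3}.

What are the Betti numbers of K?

Take the total order 0 < 1 < 2 < 3 < 4 < 5 < 6 < 7 on the vertex set. Then K (dimension 2) consists of the simplices:

  0-simplices (8): [0], [1], [2], [3], [4], [5], [6], [7]
  1-simplices (24): (24 of them)
  2-simplices (16): [0,1,3], [0,1,5], [0,2,4], [0,2,7], [0,3,4], [0,5,7], [1,2,5], [1,2,6], [1,3,7], [1,6,7], [2,3,5], [2,3,7], [2,4,6], [3,4,6], [3,5,6], [5,6,7]

Hence C_0 ≅ Z^8, C_1 ≅ Z^24, C_2 ≅ Z^16.

Boundary ∂_1: C_1 → C_0 sends each edge [p,q] (with p < q) to q − p.
The 8×24 boundary matrix has rank 7 and Smith normal form diag(1,1,1,1,1,1,1).

Boundary ∂_2: C_2 → C_1 maps a triangle to the signed sum of its edges. For instance
  ∂[0,2,4] = [2,4] − [0,4] + [0,2],
  ∂[3,4,6] = [4,6] − [3,6] + [3,4].
This gives a 24×16 integer matrix of rank 15; reducing to Smith normal form yields diagonal entries (1,1,1,1,1,1,1,1,1,1,1,1,1,1,1).

Reading off H_k = ker ∂_k / im ∂_{k+1}:

  H_0: rank C_0 − rank ∂_1 = 8 − 7 = 1, and the invariant factors of ∂_1 are all 1, so H_0 ≅ Z.
  H_1: rank ker ∂_1 − rank ∂_2 = (24 − 7) − 15 = 2, and the invariant factors of ∂_2 are all 1, so H_1 ≅ Z^2.
  H_2: rank ker ∂_2 − rank ∂_3 = (16 − 15) − 0 = 1, and there is no ∂_3, so H_2 ≅ Z.

Hence the Betti numbers are b_0 = 1, b_1 = 2, b_2 = 1.

b_0 = 1, b_1 = 2, b_2 = 1.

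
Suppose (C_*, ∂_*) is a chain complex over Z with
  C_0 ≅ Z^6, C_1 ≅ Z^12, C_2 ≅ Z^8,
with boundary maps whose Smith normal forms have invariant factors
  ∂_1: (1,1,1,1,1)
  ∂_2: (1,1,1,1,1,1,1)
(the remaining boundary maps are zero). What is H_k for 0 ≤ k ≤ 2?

H_0: b_0 = 6 − 0 − 5 = 1; torsion from ∂_1 factors > 1: none. So H_0 ≅ Z.
H_1: b_1 = 12 − 5 − 7 = 0; torsion from ∂_2 factors > 1: none. So H_1 ≅ 0.
H_2: b_2 = 8 − 7 − 0 = 1; torsion from ∂_3 factors > 1: none. So H_2 ≅ Z.

H_0 ≅ Z,  H_1 = 0,  H_2 ≅ Z.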